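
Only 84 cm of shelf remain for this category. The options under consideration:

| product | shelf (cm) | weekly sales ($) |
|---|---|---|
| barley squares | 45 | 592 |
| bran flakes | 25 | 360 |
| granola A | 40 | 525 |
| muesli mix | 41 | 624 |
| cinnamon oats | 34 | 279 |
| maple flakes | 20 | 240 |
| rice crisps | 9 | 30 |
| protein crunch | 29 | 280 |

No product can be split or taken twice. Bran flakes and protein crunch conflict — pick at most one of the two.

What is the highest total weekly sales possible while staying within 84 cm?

1149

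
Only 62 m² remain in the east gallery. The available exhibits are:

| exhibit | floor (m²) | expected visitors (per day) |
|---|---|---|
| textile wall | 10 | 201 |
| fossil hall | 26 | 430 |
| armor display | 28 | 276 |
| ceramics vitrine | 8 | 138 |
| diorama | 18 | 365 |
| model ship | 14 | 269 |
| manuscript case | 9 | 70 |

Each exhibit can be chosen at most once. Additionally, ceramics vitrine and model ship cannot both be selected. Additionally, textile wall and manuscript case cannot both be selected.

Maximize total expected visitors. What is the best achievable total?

1134

Taking textile wall + fossil hall + ceramics vitrine + diorama: 62 m² used, 1134 in expected visitors.
The closest alternative, fossil hall + diorama + model ship, reaches only 1064.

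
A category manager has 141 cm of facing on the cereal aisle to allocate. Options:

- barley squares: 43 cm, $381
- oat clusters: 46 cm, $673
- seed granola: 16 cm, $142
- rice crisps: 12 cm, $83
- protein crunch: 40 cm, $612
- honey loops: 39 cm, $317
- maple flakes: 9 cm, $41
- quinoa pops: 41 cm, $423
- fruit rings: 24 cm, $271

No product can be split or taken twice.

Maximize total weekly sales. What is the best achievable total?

Taking the top-ratio products first gives oat clusters + seed granola + rice crisps + protein crunch + fruit rings for 1781 (138 cm).
The 40 cm tied up in seed granola and fruit rings is better spent on quinoa pops — total rises to 1791 (139 cm).
No other feasible combination exceeds 1791.

1791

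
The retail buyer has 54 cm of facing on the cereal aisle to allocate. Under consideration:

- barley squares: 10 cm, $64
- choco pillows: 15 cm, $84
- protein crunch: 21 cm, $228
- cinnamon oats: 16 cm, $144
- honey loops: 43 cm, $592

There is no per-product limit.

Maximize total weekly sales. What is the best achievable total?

656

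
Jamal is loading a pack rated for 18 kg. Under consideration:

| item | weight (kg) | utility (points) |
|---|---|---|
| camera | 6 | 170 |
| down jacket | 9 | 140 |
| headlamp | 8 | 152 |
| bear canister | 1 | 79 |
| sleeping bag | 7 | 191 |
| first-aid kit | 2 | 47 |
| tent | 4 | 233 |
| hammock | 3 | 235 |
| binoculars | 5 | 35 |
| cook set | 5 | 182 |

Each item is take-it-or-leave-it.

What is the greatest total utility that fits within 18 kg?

820

Density check — bear canister 79.00, hammock 78.33, tent 58.25, cook set 36.40 are the best per kg.
Filling by ratio: bear canister + first-aid kit + tent + hammock + cook set for 776, with 3 kg left unused.
Dropping bear canister and first-aid kit frees 3 kg; slotting in camera (6 kg) lifts the total to 820 at 18 kg.
Runner-up bear canister + sleeping bag + first-aid kit + tent + hammock tops out at 785.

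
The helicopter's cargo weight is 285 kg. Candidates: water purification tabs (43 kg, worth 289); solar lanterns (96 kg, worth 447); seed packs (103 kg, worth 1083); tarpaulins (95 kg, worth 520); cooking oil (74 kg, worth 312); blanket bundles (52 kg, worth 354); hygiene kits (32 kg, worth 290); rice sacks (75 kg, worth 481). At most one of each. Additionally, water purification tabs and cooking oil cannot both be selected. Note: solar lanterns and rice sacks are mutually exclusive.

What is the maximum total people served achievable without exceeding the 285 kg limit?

By people served per kg: seed packs 10.51, hygiene kits 9.06, blanket bundles 6.81, water purification tabs 6.72 lead.
Greedy by ratio would take water purification tabs + seed packs + blanket bundles + hygiene kits: 230 kg used, total 2016.
Dropping water purification tabs frees 43 kg; slotting in tarpaulins (95 kg) lifts the total to 2247 at 282 kg.
The spare 3 kg is too small for any remaining supply, and no feasible exchange beats 2247.

2247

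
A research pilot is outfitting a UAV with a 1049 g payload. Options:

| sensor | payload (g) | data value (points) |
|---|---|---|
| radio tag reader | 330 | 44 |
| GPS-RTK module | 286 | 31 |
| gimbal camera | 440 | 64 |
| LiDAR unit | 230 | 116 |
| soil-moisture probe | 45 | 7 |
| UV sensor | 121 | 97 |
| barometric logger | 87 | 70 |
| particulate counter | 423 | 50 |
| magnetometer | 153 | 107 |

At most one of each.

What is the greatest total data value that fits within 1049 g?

Density check — barometric logger 0.80, UV sensor 0.80, magnetometer 0.70 are the best per g.
Greedy by ratio would take radio tag reader + LiDAR unit + soil-moisture probe + UV sensor + barometric logger + magnetometer: 966 g used, total 441.
The 375 g tied up in radio tag reader and soil-moisture probe is better spent on gimbal camera — total rises to 454 (1031 g).
Nothing else within 1049 g beats 454.

454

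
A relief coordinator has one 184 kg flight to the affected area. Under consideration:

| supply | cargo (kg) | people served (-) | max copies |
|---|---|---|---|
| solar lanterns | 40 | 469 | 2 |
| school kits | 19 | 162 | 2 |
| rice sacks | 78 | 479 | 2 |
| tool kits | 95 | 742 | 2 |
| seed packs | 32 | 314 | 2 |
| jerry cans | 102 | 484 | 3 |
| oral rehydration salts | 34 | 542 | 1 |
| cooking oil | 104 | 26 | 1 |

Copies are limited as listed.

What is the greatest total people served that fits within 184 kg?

2118

Filling by ratio: 2×solar lanterns + 2×seed packs + oral rehydration salts for 2108, with 6 kg left unused.
The 32 kg tied up in seed packs is better spent on 2×school kits — total rises to 2118 (184 kg).
No other feasible combination exceeds 2118.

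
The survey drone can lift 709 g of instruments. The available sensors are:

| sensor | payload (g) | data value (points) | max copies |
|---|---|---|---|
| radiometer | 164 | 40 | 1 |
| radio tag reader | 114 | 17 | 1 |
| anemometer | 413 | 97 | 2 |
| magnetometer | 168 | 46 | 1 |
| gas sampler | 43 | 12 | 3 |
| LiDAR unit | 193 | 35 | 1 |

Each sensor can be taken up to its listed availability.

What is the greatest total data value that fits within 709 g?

173

Filling by ratio: radiometer + magnetometer + 3×gas sampler + LiDAR unit for 157, with 55 g left unused.
Replace magnetometer and LiDAR unit with anemometer: the trade gains 16 net, giving 173 at 706 g.
That's the maximum — no swap from here does better than 173.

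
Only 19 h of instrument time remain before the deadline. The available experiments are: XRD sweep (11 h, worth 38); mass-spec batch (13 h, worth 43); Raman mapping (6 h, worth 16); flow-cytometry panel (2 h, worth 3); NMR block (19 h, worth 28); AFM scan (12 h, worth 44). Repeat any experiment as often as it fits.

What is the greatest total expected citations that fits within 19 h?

Density check — AFM scan 3.67, XRD sweep 3.45, mass-spec batch 3.31 are the best per h.
The ratio ordering already packs tightly: Raman mapping + AFM scan, 18 h, 60.
Every other selection either busts 19 h or fails to beat 60.

60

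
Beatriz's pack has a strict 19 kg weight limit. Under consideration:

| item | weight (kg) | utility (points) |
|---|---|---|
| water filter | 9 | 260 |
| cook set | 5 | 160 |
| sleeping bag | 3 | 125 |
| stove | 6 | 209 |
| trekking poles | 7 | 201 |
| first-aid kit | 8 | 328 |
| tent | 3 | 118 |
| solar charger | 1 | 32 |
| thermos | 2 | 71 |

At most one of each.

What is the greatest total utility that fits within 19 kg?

733

Greedy by ratio would take sleeping bag + first-aid kit + tent + solar charger + thermos: 17 kg used, total 674.
Replace tent and solar charger with stove: the trade gains 59 net, giving 733 at 19 kg.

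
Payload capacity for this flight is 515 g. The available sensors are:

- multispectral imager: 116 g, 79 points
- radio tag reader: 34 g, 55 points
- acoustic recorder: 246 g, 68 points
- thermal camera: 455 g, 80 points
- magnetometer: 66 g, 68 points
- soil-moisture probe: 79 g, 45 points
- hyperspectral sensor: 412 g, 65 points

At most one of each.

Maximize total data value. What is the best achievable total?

Ranking by ratio (data value/g): radio tag reader 1.62, magnetometer 1.03, multispectral imager 0.68.
A density-first pass picks multispectral imager + radio tag reader + magnetometer + soil-moisture probe — 247 at 295 g.
Dropping soil-moisture probe frees 79 g; slotting in acoustic recorder (246 g) lifts the total to 270 at 462 g.
Nothing else within 515 g beats 270.

270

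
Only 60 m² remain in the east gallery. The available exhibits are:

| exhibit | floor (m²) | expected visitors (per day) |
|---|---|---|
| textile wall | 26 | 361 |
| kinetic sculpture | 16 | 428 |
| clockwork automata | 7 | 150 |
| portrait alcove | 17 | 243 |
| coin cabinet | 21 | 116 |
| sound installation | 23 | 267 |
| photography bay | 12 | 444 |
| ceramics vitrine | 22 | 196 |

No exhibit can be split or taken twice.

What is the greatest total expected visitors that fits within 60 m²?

By expected visitors per m²: photography bay 37.00, kinetic sculpture 26.75, clockwork automata 21.43 lead.
Greedy by ratio would take kinetic sculpture + clockwork automata + portrait alcove + photography bay: 52 m² used, total 1265.
Replace portrait alcove with sound installation: the trade gains 24 net, giving 1289 at 58 m².
Next best is kinetic sculpture + clockwork automata + portrait alcove + photography bay at 1265 (52 m²) — short by 24.

1289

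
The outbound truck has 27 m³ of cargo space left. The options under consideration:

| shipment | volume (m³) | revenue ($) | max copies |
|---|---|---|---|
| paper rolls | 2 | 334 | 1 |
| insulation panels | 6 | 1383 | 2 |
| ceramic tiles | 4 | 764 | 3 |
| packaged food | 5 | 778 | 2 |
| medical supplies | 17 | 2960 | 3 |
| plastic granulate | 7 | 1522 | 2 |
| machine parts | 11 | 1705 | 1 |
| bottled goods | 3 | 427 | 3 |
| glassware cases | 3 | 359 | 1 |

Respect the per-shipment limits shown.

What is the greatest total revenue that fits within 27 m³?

Taking the top-ratio shipments first gives 2×insulation panels + 2×plastic granulate for 5810 (26 m³).
Dropping plastic granulate frees 7 m³; slotting in 2×ceramic tiles (8 m³) lifts the total to 5816 at 27 m³.

5816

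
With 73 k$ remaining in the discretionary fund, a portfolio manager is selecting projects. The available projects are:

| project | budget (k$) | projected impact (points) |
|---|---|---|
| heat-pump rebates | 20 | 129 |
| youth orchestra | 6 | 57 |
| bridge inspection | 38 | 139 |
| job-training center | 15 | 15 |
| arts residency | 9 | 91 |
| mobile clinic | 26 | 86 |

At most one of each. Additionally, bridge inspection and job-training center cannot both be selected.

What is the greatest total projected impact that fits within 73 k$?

Heat-pump rebates + youth orchestra + bridge inspection + arts residency uses 73 of the 73 k$ and totals 416.
The closest alternative, heat-pump rebates + youth orchestra + arts residency + mobile clinic, reaches only 363.

416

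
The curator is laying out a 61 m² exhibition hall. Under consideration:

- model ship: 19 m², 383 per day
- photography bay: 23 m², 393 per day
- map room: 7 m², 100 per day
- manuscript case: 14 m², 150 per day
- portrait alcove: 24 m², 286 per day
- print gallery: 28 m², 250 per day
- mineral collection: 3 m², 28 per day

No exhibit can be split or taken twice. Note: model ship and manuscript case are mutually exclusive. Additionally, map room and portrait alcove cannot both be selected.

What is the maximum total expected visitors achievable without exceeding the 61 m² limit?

Density check — model ship 20.16, photography bay 17.09, map room 14.29, portrait alcove 11.92 are the best per m².
Best packing: model ship + photography bay + map room + mineral collection — 52 m², 904 total.
That's the maximum — no feasible swap from here does better than 904.

904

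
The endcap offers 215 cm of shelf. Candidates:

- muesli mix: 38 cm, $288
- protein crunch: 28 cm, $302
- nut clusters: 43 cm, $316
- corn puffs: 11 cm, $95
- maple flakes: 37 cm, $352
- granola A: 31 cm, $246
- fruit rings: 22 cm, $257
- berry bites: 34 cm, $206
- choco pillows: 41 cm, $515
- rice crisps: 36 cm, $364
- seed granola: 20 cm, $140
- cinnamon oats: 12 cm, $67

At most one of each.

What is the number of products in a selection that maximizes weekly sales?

The maximum weekly sales within 215 cm is 2176.
For example protein crunch + maple flakes + granola A + fruit rings + choco pillows + rice crisps + seed granola achieves it, using 215 cm.
Every optimal selection uses 7 products.

7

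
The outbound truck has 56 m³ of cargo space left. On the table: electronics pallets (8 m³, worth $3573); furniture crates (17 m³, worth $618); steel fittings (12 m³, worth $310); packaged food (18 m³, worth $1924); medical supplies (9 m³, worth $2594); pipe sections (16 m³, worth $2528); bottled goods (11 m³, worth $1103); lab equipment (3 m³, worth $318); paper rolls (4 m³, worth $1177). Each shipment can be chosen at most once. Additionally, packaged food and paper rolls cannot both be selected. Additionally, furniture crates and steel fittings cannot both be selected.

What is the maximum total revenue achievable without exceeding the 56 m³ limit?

11293

Density check — electronics pallets 446.62, paper rolls 294.25, medical supplies 288.22, pipe sections 158.00 are the best per m³.
Best packing: electronics pallets + medical supplies + pipe sections + bottled goods + lab equipment + paper rolls — 51 m³, 11293 total.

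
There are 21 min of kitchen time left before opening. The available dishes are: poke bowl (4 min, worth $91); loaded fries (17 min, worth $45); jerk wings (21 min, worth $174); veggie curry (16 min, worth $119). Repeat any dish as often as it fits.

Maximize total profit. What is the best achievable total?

455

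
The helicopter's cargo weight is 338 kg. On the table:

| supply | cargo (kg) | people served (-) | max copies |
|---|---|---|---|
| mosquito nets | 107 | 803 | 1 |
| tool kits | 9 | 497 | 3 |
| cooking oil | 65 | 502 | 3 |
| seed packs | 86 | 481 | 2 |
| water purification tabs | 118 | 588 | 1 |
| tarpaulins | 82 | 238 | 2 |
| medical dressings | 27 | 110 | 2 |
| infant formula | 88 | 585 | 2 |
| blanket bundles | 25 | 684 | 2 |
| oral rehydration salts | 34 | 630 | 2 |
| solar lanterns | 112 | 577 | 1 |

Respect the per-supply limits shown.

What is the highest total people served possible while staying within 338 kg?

Ranking by ratio (people served/kg): tool kits 55.22, blanket bundles 27.36, oral rehydration salts 18.53, cooking oil 7.72.
A density-first pass picks 3×tool kits + 2×cooking oil + 2×medical dressings + 2×blanket bundles + 2×oral rehydration salts — 5343 at 329 kg.
Replace cooking oil and 2×medical dressings with mosquito nets: the trade gains 81 net, giving 5424 at 317 kg.
Nothing else within 338 kg beats 5424.

5424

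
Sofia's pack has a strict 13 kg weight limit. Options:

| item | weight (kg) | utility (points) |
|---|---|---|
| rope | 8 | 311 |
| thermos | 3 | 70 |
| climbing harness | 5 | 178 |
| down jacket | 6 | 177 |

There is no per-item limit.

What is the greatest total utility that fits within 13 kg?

Rope + climbing harness uses 13 of the 13 kg and totals 489.
That's the maximum — no swap from here does better than 489.

489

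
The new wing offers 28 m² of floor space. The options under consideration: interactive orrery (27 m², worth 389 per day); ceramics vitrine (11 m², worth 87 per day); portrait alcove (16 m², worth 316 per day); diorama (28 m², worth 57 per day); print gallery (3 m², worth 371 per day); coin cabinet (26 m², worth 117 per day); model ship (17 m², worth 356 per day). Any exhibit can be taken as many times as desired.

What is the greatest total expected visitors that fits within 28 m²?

Density check — print gallery 123.67, model ship 20.94, portrait alcove 19.75 are the best per m².
9×print gallery uses 27 of the 28 m² and totals 3339.

3339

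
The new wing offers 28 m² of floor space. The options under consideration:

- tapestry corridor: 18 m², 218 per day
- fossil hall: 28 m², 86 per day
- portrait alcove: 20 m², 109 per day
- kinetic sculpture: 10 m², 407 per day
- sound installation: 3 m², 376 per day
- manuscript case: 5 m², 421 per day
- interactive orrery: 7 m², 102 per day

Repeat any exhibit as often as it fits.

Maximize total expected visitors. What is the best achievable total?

3384

Best packing: 9×sound installation — 27 m², 3384 total.
Nothing else within 28 m² beats 3384.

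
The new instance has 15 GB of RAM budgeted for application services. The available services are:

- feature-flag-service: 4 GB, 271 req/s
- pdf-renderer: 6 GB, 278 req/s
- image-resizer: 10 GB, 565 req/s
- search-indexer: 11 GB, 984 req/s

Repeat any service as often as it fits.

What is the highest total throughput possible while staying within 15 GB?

Best packing: feature-flag-service + search-indexer — 15 GB, 1255 total.

1255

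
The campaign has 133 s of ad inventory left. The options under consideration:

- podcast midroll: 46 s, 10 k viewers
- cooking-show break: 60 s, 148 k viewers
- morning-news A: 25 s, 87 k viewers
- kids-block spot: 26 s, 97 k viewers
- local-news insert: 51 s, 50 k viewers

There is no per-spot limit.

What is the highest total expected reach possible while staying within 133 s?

Ranking by ratio (expected reach/s): kids-block spot 3.73, morning-news A 3.48, cooking-show break 2.47.
The ratio ordering already packs tightly: 5×kids-block spot, 130 s, 485.
The spare 3 s is too small for any remaining spot, and no exchange beats 485.

485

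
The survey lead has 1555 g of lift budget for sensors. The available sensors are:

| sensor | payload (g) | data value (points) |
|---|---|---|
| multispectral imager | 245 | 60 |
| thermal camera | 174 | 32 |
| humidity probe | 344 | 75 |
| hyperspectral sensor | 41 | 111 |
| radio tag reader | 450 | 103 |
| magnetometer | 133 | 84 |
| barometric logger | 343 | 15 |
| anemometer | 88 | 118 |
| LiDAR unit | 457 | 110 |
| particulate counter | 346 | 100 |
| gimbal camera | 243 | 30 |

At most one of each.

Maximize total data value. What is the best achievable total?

626

Greedy by ratio would take multispectral imager + thermal camera + hyperspectral sensor + magnetometer + anemometer + LiDAR unit + particulate counter: 1484 g used, total 615.
Replace multispectral imager and thermal camera with radio tag reader: the trade gains 11 net, giving 626 at 1515 g.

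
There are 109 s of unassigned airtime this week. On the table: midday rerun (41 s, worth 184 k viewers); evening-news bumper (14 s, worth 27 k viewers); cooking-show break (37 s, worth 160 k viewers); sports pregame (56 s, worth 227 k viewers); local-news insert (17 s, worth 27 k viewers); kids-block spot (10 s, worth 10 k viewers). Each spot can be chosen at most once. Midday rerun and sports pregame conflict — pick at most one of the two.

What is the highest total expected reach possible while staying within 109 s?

Greedy by ratio would take midday rerun + evening-news bumper + cooking-show break + local-news insert: 109 s used, total 398.
The 58 s tied up in midday rerun and local-news insert is better spent on sports pregame — total rises to 414 (107 s).
The closest alternative, midday rerun + evening-news bumper + cooking-show break + local-news insert, reaches only 398.

414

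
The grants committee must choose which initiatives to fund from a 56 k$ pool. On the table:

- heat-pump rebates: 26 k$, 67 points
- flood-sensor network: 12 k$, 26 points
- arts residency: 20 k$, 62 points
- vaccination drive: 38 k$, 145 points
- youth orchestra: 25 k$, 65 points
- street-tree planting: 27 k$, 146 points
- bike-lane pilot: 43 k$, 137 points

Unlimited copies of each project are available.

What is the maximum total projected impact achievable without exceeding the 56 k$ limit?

292

Best packing: 2×street-tree planting — 54 k$, 292 total.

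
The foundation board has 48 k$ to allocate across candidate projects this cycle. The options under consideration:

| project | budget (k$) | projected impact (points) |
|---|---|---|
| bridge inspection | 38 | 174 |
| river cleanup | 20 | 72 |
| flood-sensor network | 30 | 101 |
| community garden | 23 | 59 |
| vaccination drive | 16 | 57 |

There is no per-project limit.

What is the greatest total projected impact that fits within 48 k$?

174

Density check — bridge inspection 4.58, river cleanup 3.60, vaccination drive 3.56 are the best per k$.
Best packing: bridge inspection — 38 k$, 174 total.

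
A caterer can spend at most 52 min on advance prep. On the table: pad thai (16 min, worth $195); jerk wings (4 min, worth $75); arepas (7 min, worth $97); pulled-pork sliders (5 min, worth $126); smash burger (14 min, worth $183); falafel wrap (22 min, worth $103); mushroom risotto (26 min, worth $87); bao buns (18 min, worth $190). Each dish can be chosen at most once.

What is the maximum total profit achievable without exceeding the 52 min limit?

Density check — pulled-pork sliders 25.20, jerk wings 18.75, arepas 13.86 are the best per min.
Greedy by ratio would take pad thai + jerk wings + arepas + pulled-pork sliders + smash burger: 46 min used, total 676.
Dropping smash burger frees 14 min; slotting in bao buns (18 min) lifts the total to 683 at 50 min.
An exhaustive check of the 256 subsets confirms 683.

683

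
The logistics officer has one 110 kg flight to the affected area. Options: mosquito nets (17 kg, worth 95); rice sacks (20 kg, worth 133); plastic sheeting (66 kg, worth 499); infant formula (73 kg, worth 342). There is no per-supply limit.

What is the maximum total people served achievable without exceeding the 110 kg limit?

Density check — plastic sheeting 7.56, rice sacks 6.65, mosquito nets 5.59, infant formula 4.68 are the best per kg.
Best packing: 2×rice sacks + plastic sheeting — 106 kg, 765 total.
No other feasible combination exceeds 765.

765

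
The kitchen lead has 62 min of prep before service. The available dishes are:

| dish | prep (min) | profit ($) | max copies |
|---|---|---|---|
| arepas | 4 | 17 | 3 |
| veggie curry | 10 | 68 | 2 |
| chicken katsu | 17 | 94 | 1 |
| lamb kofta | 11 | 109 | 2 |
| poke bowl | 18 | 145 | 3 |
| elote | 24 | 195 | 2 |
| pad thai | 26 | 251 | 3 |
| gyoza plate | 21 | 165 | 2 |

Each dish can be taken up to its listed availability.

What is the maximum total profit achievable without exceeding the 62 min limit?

Taking the top-ratio dishes first gives arepas + veggie curry + 2×lamb kofta + pad thai for 554 (62 min).
Replace arepas and 2×lamb kofta with pad thai: the trade gains 16 net, giving 570 at 62 min.

570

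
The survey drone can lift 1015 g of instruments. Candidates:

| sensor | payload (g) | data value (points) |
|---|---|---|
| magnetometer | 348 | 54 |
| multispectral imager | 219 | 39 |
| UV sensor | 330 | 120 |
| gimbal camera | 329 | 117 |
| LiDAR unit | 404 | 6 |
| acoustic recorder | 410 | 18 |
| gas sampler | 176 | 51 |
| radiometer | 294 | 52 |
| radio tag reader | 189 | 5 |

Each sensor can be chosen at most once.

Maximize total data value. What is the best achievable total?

By data value per g: UV sensor 0.36, gimbal camera 0.36, gas sampler 0.29 lead.
Filling by ratio: UV sensor + gimbal camera + gas sampler for 288, with 180 g left unused.
Dropping gas sampler frees 176 g; slotting in magnetometer (348 g) lifts the total to 291 at 1007 g.
The spare 8 g is too small for any remaining sensor, and no exchange beats 291.

291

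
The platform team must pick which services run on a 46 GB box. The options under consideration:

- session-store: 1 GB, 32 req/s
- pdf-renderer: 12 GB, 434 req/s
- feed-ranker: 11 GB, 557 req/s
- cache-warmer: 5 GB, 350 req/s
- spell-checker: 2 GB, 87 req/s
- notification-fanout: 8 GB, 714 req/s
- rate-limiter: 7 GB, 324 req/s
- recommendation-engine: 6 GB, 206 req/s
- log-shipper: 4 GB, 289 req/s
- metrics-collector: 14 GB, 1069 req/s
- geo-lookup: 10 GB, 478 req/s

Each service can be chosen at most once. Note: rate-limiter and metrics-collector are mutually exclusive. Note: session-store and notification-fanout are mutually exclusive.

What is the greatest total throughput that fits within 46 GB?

Taking feed-ranker + cache-warmer + spell-checker + notification-fanout + log-shipper + metrics-collector: 44 GB used, 3066 in throughput.
That's the maximum — no feasible swap from here does better than 3066.

3066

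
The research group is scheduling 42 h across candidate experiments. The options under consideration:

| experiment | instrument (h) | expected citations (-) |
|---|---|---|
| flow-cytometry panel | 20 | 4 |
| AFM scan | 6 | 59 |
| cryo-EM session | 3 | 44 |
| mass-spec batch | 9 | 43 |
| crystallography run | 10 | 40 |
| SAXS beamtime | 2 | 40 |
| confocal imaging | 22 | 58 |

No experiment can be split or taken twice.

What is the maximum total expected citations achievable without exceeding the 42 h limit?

Greedy by ratio would take AFM scan + cryo-EM session + mass-spec batch + crystallography run + SAXS beamtime: 30 h used, total 226.
The 10 h tied up in crystallography run is better spent on confocal imaging — total rises to 244 (42 h).

244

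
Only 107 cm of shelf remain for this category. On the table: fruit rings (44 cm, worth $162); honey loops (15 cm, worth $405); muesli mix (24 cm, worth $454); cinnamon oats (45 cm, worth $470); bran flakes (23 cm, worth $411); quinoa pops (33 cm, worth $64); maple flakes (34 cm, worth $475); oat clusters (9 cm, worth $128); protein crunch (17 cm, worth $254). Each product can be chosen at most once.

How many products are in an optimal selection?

5

Optimal total is 1873.
One optimal bundle: honey loops + muesli mix + bran flakes + maple flakes + oat clusters (105 cm).
Any selection reaching 1873 contains exactly 5 products.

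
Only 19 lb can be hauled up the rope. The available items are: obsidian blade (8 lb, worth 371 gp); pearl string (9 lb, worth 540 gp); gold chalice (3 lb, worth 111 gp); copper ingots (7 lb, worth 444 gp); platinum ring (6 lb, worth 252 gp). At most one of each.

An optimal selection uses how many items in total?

3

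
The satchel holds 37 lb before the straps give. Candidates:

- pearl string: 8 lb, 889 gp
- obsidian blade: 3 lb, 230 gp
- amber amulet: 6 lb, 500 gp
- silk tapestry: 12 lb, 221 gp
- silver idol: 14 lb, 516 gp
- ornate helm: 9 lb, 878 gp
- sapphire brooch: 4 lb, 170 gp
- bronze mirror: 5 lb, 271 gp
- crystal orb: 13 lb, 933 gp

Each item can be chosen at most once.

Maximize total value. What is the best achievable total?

3200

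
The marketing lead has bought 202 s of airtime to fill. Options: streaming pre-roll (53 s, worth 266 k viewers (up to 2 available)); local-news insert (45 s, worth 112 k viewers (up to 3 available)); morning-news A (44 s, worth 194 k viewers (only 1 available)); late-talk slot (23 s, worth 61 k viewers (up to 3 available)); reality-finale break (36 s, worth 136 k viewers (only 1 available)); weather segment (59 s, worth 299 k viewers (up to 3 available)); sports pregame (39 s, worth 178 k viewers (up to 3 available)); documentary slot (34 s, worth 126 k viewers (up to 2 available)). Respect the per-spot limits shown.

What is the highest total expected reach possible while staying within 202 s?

970

The ratio heuristic lands on late-talk slot + 3×weather segment (958) but leaves 2 s idle.
Replace late-talk slot and weather segment with morning-news A + sports pregame: the trade gains 12 net, giving 970 at 201 s.
The spare 1 s is too small for any remaining spot, and no exchange beats 970.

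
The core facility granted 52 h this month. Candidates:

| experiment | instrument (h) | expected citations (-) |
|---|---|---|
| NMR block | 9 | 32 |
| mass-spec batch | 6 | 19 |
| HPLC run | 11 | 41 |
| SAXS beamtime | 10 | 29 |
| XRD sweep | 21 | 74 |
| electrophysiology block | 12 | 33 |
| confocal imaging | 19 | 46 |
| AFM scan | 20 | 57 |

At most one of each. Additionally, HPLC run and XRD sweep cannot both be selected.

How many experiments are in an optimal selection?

The maximum expected citations within 52 h is 168.
For example NMR block + SAXS beamtime + XRD sweep + electrophysiology block achieves it, using 52 h.
Any selection reaching 168 contains exactly 4 experiments.

4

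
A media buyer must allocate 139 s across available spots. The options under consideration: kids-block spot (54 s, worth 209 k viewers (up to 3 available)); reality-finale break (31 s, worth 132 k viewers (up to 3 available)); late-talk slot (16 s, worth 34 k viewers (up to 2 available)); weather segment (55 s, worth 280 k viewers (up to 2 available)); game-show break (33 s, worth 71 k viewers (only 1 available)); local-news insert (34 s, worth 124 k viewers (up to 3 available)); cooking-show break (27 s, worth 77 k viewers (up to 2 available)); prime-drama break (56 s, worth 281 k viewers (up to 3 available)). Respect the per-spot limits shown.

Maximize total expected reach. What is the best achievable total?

639

Filling by ratio: 2×weather segment + cooking-show break for 637, with 2 s left unused.
The 110 s tied up in 2×weather segment is better spent on 2×prime-drama break — total rises to 639 (139 s).
Nothing else within 139 s beats 639.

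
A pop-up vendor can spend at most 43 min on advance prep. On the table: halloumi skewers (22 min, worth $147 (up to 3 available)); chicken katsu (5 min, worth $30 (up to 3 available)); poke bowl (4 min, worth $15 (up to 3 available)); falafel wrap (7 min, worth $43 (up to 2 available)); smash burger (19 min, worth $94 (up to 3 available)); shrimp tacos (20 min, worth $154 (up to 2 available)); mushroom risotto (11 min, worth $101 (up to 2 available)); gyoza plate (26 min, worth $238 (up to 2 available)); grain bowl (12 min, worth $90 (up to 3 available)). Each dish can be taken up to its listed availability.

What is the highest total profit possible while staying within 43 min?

369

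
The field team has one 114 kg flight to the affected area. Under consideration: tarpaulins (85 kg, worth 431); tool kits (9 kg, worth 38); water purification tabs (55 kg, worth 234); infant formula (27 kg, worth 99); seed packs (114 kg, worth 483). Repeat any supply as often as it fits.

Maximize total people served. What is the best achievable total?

By people served per kg: tarpaulins 5.07, water purification tabs 4.25, seed packs 4.24, tool kits 4.22 lead.
Best packing: tarpaulins + 3×tool kits — 112 kg, 545 total.
Every other selection either busts 114 kg or fails to beat 545.

545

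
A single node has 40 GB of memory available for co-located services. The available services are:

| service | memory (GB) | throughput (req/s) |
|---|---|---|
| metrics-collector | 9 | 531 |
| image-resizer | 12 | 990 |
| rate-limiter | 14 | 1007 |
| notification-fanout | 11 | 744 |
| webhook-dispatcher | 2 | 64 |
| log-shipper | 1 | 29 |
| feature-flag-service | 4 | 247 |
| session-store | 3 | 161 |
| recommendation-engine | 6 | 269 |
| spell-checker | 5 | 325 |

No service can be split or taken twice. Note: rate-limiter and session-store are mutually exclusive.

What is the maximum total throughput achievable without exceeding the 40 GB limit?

2853

Taking metrics-collector + image-resizer + rate-limiter + spell-checker: 40 GB used, 2853 in throughput.
Next best is image-resizer + rate-limiter + notification-fanout + webhook-dispatcher + log-shipper at 2834 (40 GB) — short by 19.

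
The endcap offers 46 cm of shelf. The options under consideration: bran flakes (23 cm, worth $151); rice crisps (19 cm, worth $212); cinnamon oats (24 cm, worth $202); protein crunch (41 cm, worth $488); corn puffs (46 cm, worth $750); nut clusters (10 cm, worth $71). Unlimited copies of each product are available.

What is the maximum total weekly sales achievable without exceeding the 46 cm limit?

750

Corn puffs uses 46 of the 46 cm and totals 750.
Nothing else within 46 cm beats 750.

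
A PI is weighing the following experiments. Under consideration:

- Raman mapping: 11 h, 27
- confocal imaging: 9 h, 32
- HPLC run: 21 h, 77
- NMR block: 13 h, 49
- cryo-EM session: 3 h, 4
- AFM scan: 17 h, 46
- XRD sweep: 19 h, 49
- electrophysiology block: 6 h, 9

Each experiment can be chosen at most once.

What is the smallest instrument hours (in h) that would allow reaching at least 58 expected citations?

Minimise h subject to total expected citations ≥ 58.
NMR block + electrophysiology block reaches 58 using 19 h.
No combination under 19 h hits 58.

19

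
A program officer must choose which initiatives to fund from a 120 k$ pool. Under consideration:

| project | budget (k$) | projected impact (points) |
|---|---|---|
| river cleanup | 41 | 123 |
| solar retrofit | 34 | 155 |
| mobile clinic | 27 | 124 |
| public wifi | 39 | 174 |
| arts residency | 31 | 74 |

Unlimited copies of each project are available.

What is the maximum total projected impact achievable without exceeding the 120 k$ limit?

546

Greedy by ratio would take 4×mobile clinic: 108 k$ used, total 496.
Dropping mobile clinic frees 27 k$; slotting in public wifi (39 k$) lifts the total to 546 at 120 k$.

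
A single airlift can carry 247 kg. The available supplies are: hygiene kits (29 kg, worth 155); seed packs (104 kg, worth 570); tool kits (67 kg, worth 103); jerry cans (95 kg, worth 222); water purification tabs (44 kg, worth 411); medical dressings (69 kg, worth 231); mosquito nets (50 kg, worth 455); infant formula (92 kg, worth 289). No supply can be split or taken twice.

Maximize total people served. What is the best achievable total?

1591

The ratio ordering already packs tightly: hygiene kits + seed packs + water purification tabs + mosquito nets, 227 kg, 1591.
Next best is seed packs + water purification tabs + mosquito nets at 1436 (198 kg) — short by 155.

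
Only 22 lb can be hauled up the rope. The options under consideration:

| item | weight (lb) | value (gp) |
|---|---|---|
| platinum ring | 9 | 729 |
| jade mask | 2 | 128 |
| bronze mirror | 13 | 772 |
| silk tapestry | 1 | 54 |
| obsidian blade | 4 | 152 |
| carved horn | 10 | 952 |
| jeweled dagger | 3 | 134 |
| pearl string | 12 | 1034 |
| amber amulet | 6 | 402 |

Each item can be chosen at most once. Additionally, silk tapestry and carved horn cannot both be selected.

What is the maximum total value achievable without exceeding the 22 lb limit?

1986

Taking carved horn + pearl string: 22 lb used, 1986 in value.
Nothing else feasible within 22 lb beats 1986.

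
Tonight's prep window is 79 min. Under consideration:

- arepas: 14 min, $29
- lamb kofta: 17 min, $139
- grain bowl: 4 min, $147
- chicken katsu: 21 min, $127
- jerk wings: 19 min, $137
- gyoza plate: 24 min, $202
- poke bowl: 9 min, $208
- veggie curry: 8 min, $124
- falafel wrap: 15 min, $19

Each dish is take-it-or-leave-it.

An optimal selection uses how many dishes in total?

6

Optimal total is 882.
lamb kofta + grain bowl + chicken katsu + jerk wings + poke bowl + veggie curry hits 882 at 78 min.
Every optimal selection uses 6 dishes.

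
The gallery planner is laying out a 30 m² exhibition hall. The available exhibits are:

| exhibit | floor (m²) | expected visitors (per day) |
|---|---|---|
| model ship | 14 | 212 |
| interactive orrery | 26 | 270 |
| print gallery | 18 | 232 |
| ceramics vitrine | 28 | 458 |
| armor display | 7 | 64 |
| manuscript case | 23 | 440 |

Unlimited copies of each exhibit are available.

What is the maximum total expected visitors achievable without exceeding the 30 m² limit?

Ranking by ratio (expected visitors/m²): manuscript case 19.13, ceramics vitrine 16.36, model ship 15.14, print gallery 12.89.
Best packing: armor display + manuscript case — 30 m², 504 total.
That's the maximum — no swap from here does better than 504.

504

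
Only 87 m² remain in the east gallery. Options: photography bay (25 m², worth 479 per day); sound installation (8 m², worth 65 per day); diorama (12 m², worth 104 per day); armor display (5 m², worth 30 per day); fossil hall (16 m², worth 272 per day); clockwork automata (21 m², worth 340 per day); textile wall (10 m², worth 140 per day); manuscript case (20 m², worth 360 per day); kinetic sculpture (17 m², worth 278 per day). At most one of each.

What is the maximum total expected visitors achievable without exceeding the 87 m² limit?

Taking the top-ratio exhibits first gives photography bay + sound installation + fossil hall + manuscript case + kinetic sculpture for 1454 (86 m²).
The 25 m² tied up in sound installation and kinetic sculpture is better spent on armor display + clockwork automata — total rises to 1481 (87 m²).
Every other selection either busts 87 m² or fails to beat 1481.

1481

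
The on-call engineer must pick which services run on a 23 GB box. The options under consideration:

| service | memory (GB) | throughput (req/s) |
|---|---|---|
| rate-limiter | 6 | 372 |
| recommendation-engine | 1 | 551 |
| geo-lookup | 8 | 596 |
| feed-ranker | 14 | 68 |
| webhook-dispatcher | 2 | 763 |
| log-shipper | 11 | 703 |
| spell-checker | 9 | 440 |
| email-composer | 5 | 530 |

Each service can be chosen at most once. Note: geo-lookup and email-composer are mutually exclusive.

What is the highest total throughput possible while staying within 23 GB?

Best packing: rate-limiter + recommendation-engine + webhook-dispatcher + spell-checker + email-composer — 23 GB, 2656 total.
Runner-up recommendation-engine + geo-lookup + webhook-dispatcher + log-shipper tops out at 2613.

2656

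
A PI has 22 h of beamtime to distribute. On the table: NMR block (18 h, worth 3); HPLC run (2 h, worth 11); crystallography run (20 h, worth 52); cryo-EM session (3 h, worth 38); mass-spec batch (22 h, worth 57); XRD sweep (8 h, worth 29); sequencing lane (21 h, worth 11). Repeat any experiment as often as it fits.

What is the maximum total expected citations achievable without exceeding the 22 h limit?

266

Ranking by ratio (expected citations/h): cryo-EM session 12.67, HPLC run 5.50, XRD sweep 3.62.
Best packing: 7×cryo-EM session — 21 h, 266 total.
That's the maximum — no swap from here does better than 266.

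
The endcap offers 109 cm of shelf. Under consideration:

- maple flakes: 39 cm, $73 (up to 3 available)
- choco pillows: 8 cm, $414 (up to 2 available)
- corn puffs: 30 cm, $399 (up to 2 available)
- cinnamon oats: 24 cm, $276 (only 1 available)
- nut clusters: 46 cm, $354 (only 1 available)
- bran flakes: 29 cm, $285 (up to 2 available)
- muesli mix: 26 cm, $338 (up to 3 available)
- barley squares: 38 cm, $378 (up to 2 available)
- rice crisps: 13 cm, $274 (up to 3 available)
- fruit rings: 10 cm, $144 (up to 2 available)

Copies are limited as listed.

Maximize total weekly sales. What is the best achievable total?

Density check — choco pillows 51.75, rice crisps 21.08, fruit rings 14.40 are the best per cm.
The ratio ordering already packs tightly: 2×choco pillows + corn puffs + 3×rice crisps + 2×fruit rings, 105 cm, 2337.
That's the maximum — no swap from here does better than 2337.

2337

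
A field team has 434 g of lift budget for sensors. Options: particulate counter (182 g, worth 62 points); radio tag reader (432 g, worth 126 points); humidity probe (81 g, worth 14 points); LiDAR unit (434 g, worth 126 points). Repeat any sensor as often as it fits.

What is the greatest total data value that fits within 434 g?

126

Taking the top-ratio sensors first gives 2×particulate counter for 124 (364 g).
Replace 2×particulate counter with radio tag reader: the trade gains 2 net, giving 126 at 432 g.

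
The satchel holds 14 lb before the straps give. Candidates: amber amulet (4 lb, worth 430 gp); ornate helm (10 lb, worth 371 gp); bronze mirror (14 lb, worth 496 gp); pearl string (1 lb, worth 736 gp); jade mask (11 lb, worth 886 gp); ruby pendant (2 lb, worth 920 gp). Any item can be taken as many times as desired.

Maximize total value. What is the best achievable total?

10304

Taking 14×pearl string: 14 lb used, 10304 in value.
Every other selection either busts 14 lb or fails to beat 10304.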